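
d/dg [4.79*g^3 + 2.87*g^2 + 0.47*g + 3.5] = 14.37*g^2 + 5.74*g + 0.47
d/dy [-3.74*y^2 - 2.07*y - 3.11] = -7.48*y - 2.07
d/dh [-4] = 0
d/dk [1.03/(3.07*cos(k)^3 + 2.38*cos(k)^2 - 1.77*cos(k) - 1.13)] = (9.4863*cos(k)^2 + 4.9028*cos(k) - 1.8231)*sin(k)/(3.07*cos(k)^3 + 2.38*cos(k)^2 - 1.77*cos(k) - 1.13)^2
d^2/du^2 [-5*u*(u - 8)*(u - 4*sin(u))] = -20*u^2*sin(u) + 160*u*sin(u) + 80*u*cos(u) - 30*u + 40*sin(u) - 320*cos(u) + 80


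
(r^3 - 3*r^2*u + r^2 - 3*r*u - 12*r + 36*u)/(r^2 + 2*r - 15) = (r^2 - 3*r*u + 4*r - 12*u)/(r + 5)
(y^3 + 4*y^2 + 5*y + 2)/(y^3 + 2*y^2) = 1 + 2/y + y^(-2)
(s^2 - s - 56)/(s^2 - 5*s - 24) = (s + 7)/(s + 3)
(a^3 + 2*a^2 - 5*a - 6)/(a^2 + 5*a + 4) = (a^2 + a - 6)/(a + 4)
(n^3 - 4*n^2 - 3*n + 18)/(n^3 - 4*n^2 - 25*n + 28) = (n^3 - 4*n^2 - 3*n + 18)/(n^3 - 4*n^2 - 25*n + 28)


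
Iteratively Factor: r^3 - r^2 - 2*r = (r + 1)*(r^2 - 2*r) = r*(r + 1)*(r - 2)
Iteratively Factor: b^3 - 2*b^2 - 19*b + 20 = (b + 4)*(b^2 - 6*b + 5) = (b - 1)*(b + 4)*(b - 5)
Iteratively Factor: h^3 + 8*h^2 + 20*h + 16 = (h + 4)*(h^2 + 4*h + 4) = (h + 2)*(h + 4)*(h + 2)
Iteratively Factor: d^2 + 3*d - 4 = (d - 1)*(d + 4)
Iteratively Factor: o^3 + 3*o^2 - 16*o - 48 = (o + 3)*(o^2 - 16) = (o - 4)*(o + 3)*(o + 4)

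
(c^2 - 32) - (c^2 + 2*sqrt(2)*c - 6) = -2*sqrt(2)*c - 26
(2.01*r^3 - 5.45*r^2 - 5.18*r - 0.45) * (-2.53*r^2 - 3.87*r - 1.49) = -5.0853*r^5 + 6.0098*r^4 + 31.202*r^3 + 29.3056*r^2 + 9.4597*r + 0.6705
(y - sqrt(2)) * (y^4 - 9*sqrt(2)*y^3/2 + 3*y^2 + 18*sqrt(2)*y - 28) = y^5 - 11*sqrt(2)*y^4/2 + 12*y^3 + 15*sqrt(2)*y^2 - 64*y + 28*sqrt(2)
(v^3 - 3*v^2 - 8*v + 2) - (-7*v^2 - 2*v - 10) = v^3 + 4*v^2 - 6*v + 12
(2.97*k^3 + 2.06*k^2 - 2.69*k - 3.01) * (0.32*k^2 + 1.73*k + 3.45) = 0.9504*k^5 + 5.7973*k^4 + 12.9495*k^3 + 1.4901*k^2 - 14.4878*k - 10.3845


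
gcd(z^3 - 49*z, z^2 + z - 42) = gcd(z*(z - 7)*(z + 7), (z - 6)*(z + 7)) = z + 7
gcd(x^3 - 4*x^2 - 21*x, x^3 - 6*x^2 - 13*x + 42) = x^2 - 4*x - 21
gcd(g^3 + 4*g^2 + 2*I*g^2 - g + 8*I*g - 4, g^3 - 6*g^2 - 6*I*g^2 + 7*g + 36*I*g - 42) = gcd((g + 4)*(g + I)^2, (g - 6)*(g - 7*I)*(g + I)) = g + I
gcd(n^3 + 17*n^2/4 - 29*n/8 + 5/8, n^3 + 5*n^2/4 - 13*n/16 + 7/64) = n - 1/4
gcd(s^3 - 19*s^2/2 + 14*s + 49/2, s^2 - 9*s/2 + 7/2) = s - 7/2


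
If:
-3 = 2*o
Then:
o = -3/2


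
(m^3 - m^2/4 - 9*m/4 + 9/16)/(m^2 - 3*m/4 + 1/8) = (4*m^2 - 9)/(2*(2*m - 1))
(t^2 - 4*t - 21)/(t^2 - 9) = (t - 7)/(t - 3)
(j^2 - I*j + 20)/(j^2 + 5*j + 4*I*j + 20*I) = (j - 5*I)/(j + 5)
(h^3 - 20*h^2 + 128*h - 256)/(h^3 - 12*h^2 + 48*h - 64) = (h^2 - 16*h + 64)/(h^2 - 8*h + 16)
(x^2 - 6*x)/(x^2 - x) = (x - 6)/(x - 1)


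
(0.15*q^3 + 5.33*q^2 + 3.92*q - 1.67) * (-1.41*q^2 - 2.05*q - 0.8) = -0.2115*q^5 - 7.8228*q^4 - 16.5737*q^3 - 9.9453*q^2 + 0.2875*q + 1.336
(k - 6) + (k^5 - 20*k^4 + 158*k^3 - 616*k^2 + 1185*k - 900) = k^5 - 20*k^4 + 158*k^3 - 616*k^2 + 1186*k - 906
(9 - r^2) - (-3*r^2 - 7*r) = 2*r^2 + 7*r + 9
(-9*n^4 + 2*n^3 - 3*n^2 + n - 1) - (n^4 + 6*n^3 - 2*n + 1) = -10*n^4 - 4*n^3 - 3*n^2 + 3*n - 2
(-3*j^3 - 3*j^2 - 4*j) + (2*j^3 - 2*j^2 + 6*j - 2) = -j^3 - 5*j^2 + 2*j - 2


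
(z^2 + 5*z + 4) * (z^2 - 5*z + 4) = z^4 - 17*z^2 + 16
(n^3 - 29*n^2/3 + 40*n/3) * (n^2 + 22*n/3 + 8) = n^5 - 7*n^4/3 - 446*n^3/9 + 184*n^2/9 + 320*n/3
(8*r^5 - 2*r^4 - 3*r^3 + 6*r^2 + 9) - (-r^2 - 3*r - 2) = 8*r^5 - 2*r^4 - 3*r^3 + 7*r^2 + 3*r + 11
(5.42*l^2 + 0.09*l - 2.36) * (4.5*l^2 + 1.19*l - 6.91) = 24.39*l^4 + 6.8548*l^3 - 47.9651*l^2 - 3.4303*l + 16.3076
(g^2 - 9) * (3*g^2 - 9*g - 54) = 3*g^4 - 9*g^3 - 81*g^2 + 81*g + 486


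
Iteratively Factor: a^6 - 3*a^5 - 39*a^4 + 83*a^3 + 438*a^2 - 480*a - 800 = (a - 5)*(a^5 + 2*a^4 - 29*a^3 - 62*a^2 + 128*a + 160) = (a - 5)*(a + 4)*(a^4 - 2*a^3 - 21*a^2 + 22*a + 40) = (a - 5)*(a + 4)^2*(a^3 - 6*a^2 + 3*a + 10) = (a - 5)*(a + 1)*(a + 4)^2*(a^2 - 7*a + 10) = (a - 5)*(a - 2)*(a + 1)*(a + 4)^2*(a - 5)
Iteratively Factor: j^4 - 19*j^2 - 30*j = (j - 5)*(j^3 + 5*j^2 + 6*j) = j*(j - 5)*(j^2 + 5*j + 6) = j*(j - 5)*(j + 2)*(j + 3)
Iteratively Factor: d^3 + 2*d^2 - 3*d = (d + 3)*(d^2 - d) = d*(d + 3)*(d - 1)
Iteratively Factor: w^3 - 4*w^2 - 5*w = (w - 5)*(w^2 + w) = (w - 5)*(w + 1)*(w)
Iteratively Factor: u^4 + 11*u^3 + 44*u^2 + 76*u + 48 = (u + 2)*(u^3 + 9*u^2 + 26*u + 24) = (u + 2)*(u + 4)*(u^2 + 5*u + 6) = (u + 2)*(u + 3)*(u + 4)*(u + 2)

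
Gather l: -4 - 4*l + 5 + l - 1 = -3*l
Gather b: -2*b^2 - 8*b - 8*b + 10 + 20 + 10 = -2*b^2 - 16*b + 40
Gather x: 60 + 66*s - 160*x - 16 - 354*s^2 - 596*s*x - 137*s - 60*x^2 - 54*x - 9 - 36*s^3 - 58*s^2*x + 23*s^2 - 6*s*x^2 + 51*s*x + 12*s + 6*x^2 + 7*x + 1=-36*s^3 - 331*s^2 - 59*s + x^2*(-6*s - 54) + x*(-58*s^2 - 545*s - 207) + 36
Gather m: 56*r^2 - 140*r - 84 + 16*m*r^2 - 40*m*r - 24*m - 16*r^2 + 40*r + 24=m*(16*r^2 - 40*r - 24) + 40*r^2 - 100*r - 60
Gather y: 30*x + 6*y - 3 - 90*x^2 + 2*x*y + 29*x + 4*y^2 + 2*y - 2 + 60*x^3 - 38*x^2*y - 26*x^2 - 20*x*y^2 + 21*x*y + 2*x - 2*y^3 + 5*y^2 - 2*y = 60*x^3 - 116*x^2 + 61*x - 2*y^3 + y^2*(9 - 20*x) + y*(-38*x^2 + 23*x + 6) - 5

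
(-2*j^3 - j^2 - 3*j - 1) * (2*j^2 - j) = -4*j^5 - 5*j^3 + j^2 + j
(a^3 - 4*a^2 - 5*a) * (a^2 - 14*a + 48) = a^5 - 18*a^4 + 99*a^3 - 122*a^2 - 240*a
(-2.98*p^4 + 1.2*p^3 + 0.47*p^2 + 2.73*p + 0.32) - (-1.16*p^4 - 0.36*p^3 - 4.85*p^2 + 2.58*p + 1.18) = -1.82*p^4 + 1.56*p^3 + 5.32*p^2 + 0.15*p - 0.86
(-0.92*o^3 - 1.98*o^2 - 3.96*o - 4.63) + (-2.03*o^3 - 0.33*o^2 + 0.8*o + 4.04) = -2.95*o^3 - 2.31*o^2 - 3.16*o - 0.59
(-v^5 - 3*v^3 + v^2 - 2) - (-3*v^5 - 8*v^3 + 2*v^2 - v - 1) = 2*v^5 + 5*v^3 - v^2 + v - 1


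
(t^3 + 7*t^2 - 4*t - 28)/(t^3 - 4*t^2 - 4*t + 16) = (t + 7)/(t - 4)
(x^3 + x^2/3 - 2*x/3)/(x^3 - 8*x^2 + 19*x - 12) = x*(3*x^2 + x - 2)/(3*(x^3 - 8*x^2 + 19*x - 12))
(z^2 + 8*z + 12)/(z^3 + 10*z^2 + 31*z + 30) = (z + 6)/(z^2 + 8*z + 15)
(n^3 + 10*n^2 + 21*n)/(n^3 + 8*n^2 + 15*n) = (n + 7)/(n + 5)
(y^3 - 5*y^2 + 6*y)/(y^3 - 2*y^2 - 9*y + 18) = y/(y + 3)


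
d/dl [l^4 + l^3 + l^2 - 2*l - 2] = 4*l^3 + 3*l^2 + 2*l - 2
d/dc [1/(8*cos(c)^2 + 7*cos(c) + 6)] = (16*cos(c) + 7)*sin(c)/(8*cos(c)^2 + 7*cos(c) + 6)^2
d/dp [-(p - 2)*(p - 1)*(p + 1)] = -3*p^2 + 4*p + 1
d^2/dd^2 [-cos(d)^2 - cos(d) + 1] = cos(d) + 2*cos(2*d)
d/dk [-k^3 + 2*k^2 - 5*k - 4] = -3*k^2 + 4*k - 5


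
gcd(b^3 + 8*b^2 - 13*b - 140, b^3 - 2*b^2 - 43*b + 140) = b^2 + 3*b - 28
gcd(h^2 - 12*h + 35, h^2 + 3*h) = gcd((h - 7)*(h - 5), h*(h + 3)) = 1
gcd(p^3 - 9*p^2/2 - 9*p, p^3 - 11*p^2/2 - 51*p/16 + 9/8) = p - 6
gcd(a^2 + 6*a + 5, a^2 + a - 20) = a + 5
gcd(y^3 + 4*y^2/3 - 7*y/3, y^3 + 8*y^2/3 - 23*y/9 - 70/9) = y + 7/3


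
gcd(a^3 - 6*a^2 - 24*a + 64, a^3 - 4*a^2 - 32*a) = a^2 - 4*a - 32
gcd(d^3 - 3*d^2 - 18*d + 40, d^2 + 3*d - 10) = d - 2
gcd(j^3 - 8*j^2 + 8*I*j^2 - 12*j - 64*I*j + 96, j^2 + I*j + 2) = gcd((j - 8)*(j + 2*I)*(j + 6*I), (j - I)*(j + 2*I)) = j + 2*I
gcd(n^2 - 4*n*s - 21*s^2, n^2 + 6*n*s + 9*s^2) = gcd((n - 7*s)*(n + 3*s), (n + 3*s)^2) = n + 3*s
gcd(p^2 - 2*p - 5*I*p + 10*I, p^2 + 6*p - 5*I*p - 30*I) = p - 5*I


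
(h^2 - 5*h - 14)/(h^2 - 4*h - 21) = (h + 2)/(h + 3)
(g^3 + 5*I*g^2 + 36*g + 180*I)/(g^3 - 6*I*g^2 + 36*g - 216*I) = (g + 5*I)/(g - 6*I)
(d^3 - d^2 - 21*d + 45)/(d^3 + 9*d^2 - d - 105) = (d - 3)/(d + 7)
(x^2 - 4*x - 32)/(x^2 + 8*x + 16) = (x - 8)/(x + 4)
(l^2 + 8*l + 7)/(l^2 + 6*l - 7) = (l + 1)/(l - 1)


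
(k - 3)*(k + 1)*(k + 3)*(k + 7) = k^4 + 8*k^3 - 2*k^2 - 72*k - 63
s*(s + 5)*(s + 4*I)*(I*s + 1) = I*s^4 - 3*s^3 + 5*I*s^3 - 15*s^2 + 4*I*s^2 + 20*I*s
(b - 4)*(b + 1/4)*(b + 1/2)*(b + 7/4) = b^4 - 3*b^3/2 - 137*b^2/16 - 177*b/32 - 7/8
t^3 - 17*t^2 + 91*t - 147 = (t - 7)^2*(t - 3)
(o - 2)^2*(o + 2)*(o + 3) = o^4 + o^3 - 10*o^2 - 4*o + 24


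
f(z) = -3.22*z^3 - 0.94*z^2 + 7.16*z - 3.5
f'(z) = -9.66*z^2 - 1.88*z + 7.16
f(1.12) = -1.18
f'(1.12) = -7.06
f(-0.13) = -4.44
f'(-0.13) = 7.24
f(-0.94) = -8.39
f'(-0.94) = 0.39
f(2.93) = -71.59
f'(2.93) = -81.28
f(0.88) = -0.12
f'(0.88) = -1.98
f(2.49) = -41.21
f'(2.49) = -57.41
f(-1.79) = -0.86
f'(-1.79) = -20.43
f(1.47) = -5.23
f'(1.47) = -16.48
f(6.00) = -689.90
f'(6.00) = -351.88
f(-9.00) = 2203.30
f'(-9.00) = -758.38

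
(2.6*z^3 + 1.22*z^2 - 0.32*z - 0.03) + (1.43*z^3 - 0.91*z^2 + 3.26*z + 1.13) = 4.03*z^3 + 0.31*z^2 + 2.94*z + 1.1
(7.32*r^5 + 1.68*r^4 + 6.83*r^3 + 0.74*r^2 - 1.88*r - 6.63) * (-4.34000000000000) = -31.7688*r^5 - 7.2912*r^4 - 29.6422*r^3 - 3.2116*r^2 + 8.1592*r + 28.7742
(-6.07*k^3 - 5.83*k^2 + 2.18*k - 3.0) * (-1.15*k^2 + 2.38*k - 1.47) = 6.9805*k^5 - 7.7421*k^4 - 7.4595*k^3 + 17.2085*k^2 - 10.3446*k + 4.41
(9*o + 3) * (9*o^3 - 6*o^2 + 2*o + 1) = 81*o^4 - 27*o^3 + 15*o + 3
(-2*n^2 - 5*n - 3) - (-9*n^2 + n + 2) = 7*n^2 - 6*n - 5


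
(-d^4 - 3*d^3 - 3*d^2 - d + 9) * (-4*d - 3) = 4*d^5 + 15*d^4 + 21*d^3 + 13*d^2 - 33*d - 27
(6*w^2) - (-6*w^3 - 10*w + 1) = 6*w^3 + 6*w^2 + 10*w - 1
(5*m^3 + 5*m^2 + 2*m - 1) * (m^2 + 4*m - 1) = 5*m^5 + 25*m^4 + 17*m^3 + 2*m^2 - 6*m + 1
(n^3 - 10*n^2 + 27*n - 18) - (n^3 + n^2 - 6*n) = -11*n^2 + 33*n - 18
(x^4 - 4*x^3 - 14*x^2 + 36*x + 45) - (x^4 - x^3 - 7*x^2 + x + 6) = -3*x^3 - 7*x^2 + 35*x + 39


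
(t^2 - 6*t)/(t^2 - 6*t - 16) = t*(6 - t)/(-t^2 + 6*t + 16)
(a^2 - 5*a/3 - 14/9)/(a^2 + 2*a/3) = (a - 7/3)/a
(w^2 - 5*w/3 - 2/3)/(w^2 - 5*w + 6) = (w + 1/3)/(w - 3)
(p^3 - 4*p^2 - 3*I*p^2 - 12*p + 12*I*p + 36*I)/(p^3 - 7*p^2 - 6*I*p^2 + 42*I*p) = (p^3 - p^2*(4 + 3*I) + 12*p*(-1 + I) + 36*I)/(p*(p^2 - p*(7 + 6*I) + 42*I))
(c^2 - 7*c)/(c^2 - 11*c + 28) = c/(c - 4)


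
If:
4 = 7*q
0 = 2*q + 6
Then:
No Solution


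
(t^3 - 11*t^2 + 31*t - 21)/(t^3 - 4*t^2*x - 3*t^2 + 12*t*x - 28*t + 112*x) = (-t^2 + 4*t - 3)/(-t^2 + 4*t*x - 4*t + 16*x)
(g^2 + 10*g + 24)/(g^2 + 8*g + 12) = (g + 4)/(g + 2)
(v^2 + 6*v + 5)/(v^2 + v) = (v + 5)/v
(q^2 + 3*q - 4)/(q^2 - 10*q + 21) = (q^2 + 3*q - 4)/(q^2 - 10*q + 21)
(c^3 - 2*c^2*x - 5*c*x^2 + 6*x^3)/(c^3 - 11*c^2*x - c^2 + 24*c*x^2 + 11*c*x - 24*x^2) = (-c^2 - c*x + 2*x^2)/(-c^2 + 8*c*x + c - 8*x)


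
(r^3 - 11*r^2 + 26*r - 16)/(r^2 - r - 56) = (r^2 - 3*r + 2)/(r + 7)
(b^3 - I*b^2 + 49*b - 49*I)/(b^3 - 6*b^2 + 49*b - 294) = (b - I)/(b - 6)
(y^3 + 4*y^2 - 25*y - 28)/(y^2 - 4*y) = y + 8 + 7/y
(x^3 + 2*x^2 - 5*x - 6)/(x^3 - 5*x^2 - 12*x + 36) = (x + 1)/(x - 6)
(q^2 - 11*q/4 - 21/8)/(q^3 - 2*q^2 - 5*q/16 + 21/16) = 2*(2*q - 7)/(4*q^2 - 11*q + 7)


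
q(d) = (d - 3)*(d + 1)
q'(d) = 2*d - 2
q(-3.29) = 14.40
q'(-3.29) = -8.58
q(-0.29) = -2.34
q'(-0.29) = -2.58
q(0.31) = -3.52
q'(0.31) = -1.38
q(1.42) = -3.82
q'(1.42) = 0.84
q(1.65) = -3.58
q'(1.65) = 1.30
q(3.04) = 0.16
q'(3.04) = 4.08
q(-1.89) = 4.35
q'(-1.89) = -5.78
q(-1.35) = 1.52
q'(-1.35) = -4.70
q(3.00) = 0.00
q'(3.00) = 4.00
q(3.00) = 0.00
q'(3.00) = 4.00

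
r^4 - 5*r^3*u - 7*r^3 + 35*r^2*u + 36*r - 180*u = (r - 6)*(r - 3)*(r + 2)*(r - 5*u)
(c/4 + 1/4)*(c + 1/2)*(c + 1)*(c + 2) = c^4/4 + 9*c^3/8 + 7*c^2/4 + 9*c/8 + 1/4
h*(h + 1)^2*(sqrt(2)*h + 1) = sqrt(2)*h^4 + h^3 + 2*sqrt(2)*h^3 + sqrt(2)*h^2 + 2*h^2 + h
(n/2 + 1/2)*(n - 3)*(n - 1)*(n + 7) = n^4/2 + 2*n^3 - 11*n^2 - 2*n + 21/2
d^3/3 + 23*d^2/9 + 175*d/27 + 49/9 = (d/3 + 1)*(d + 7/3)^2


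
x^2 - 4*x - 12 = (x - 6)*(x + 2)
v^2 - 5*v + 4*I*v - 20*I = (v - 5)*(v + 4*I)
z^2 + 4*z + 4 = (z + 2)^2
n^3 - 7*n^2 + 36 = (n - 6)*(n - 3)*(n + 2)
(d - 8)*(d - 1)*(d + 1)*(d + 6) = d^4 - 2*d^3 - 49*d^2 + 2*d + 48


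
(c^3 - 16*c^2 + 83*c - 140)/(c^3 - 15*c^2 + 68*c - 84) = (c^2 - 9*c + 20)/(c^2 - 8*c + 12)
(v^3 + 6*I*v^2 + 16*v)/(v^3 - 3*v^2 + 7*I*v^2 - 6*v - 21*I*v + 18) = v*(v^2 + 6*I*v + 16)/(v^3 + v^2*(-3 + 7*I) - 3*v*(2 + 7*I) + 18)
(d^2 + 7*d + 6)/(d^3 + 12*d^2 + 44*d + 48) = (d + 1)/(d^2 + 6*d + 8)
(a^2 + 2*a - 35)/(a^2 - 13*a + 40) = (a + 7)/(a - 8)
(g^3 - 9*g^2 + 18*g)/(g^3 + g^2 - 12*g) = (g - 6)/(g + 4)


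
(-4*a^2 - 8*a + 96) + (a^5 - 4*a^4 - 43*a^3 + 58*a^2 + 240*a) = a^5 - 4*a^4 - 43*a^3 + 54*a^2 + 232*a + 96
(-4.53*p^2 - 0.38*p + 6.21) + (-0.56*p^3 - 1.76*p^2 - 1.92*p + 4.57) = -0.56*p^3 - 6.29*p^2 - 2.3*p + 10.78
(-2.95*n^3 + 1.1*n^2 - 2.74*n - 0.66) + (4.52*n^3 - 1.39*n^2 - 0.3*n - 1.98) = 1.57*n^3 - 0.29*n^2 - 3.04*n - 2.64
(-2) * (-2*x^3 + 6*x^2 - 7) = 4*x^3 - 12*x^2 + 14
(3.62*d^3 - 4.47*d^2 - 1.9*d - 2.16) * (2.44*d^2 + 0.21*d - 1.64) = 8.8328*d^5 - 10.1466*d^4 - 11.5115*d^3 + 1.6614*d^2 + 2.6624*d + 3.5424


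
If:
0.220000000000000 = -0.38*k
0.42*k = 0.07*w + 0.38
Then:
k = -0.58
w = -8.90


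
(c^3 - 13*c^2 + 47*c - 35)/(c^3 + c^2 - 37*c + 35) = (c - 7)/(c + 7)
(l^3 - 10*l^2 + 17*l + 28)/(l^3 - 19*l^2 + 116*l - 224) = (l + 1)/(l - 8)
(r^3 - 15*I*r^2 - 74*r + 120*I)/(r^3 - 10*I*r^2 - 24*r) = (r - 5*I)/r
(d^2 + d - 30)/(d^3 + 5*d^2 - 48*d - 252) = (d - 5)/(d^2 - d - 42)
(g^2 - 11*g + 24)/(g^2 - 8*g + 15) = (g - 8)/(g - 5)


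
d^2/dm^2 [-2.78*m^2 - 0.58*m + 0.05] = -5.56000000000000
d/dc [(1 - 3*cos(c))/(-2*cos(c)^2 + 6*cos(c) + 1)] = (6*cos(c)^2 - 4*cos(c) + 9)*sin(c)/(6*cos(c) - cos(2*c))^2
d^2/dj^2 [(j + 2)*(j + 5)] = 2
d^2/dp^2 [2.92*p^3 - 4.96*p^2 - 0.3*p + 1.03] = 17.52*p - 9.92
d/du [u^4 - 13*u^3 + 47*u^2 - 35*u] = 4*u^3 - 39*u^2 + 94*u - 35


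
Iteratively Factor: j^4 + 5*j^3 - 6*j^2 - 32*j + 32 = (j - 2)*(j^3 + 7*j^2 + 8*j - 16) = (j - 2)*(j - 1)*(j^2 + 8*j + 16) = (j - 2)*(j - 1)*(j + 4)*(j + 4)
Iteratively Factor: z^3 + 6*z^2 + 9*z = (z + 3)*(z^2 + 3*z) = z*(z + 3)*(z + 3)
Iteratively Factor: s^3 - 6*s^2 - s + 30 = (s - 3)*(s^2 - 3*s - 10) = (s - 5)*(s - 3)*(s + 2)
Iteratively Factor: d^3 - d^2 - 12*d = (d - 4)*(d^2 + 3*d) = d*(d - 4)*(d + 3)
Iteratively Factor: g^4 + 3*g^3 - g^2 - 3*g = (g + 1)*(g^3 + 2*g^2 - 3*g) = g*(g + 1)*(g^2 + 2*g - 3) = g*(g - 1)*(g + 1)*(g + 3)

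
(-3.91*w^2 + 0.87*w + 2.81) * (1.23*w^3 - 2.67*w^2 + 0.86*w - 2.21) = -4.8093*w^5 + 11.5098*w^4 - 2.2292*w^3 + 1.8866*w^2 + 0.4939*w - 6.2101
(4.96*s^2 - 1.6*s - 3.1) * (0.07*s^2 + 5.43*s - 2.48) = 0.3472*s^4 + 26.8208*s^3 - 21.2058*s^2 - 12.865*s + 7.688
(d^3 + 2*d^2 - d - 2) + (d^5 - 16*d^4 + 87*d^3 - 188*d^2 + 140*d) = d^5 - 16*d^4 + 88*d^3 - 186*d^2 + 139*d - 2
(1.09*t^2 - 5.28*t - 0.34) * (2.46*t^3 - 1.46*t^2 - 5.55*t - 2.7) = 2.6814*t^5 - 14.5802*t^4 + 0.8229*t^3 + 26.8574*t^2 + 16.143*t + 0.918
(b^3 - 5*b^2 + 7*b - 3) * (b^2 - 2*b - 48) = b^5 - 7*b^4 - 31*b^3 + 223*b^2 - 330*b + 144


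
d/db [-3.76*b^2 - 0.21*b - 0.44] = -7.52*b - 0.21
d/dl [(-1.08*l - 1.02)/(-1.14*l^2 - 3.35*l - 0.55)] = (1.2312*l^2 + 3.618*l - (1.08*l + 1.02)*(2.28*l + 3.35) + 0.594)/(1.14*l^2 + 3.35*l + 0.55)^2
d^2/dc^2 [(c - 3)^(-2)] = 6/(c - 3)^4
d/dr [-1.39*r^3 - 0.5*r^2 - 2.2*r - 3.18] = -4.17*r^2 - 1.0*r - 2.2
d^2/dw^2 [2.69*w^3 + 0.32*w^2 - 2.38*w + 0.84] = 16.14*w + 0.64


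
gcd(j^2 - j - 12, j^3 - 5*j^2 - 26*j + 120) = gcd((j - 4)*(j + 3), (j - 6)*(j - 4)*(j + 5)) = j - 4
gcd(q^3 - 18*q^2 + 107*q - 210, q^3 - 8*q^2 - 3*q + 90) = q^2 - 11*q + 30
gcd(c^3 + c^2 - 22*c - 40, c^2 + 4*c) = c + 4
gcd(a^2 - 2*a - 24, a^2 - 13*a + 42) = a - 6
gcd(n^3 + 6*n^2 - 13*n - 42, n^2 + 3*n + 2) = n + 2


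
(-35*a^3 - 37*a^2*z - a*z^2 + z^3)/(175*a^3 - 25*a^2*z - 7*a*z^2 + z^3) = (a + z)/(-5*a + z)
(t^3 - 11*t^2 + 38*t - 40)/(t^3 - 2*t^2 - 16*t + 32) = (t - 5)/(t + 4)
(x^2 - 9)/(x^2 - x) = (x^2 - 9)/(x*(x - 1))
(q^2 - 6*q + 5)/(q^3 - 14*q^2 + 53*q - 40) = 1/(q - 8)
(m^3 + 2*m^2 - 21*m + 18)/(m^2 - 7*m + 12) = (m^2 + 5*m - 6)/(m - 4)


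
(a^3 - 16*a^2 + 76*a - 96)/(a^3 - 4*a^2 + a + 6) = (a^2 - 14*a + 48)/(a^2 - 2*a - 3)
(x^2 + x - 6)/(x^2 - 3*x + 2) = (x + 3)/(x - 1)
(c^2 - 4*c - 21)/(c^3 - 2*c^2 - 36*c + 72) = (c^2 - 4*c - 21)/(c^3 - 2*c^2 - 36*c + 72)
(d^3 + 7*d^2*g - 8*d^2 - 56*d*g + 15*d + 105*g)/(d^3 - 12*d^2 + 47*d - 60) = (d + 7*g)/(d - 4)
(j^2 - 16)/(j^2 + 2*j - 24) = (j + 4)/(j + 6)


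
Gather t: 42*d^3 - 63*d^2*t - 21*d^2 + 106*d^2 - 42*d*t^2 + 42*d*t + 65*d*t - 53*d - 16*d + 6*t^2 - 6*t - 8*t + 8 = 42*d^3 + 85*d^2 - 69*d + t^2*(6 - 42*d) + t*(-63*d^2 + 107*d - 14) + 8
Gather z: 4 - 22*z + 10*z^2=10*z^2 - 22*z + 4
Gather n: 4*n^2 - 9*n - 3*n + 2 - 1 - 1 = 4*n^2 - 12*n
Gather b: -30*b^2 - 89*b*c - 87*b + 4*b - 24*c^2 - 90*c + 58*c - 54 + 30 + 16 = -30*b^2 + b*(-89*c - 83) - 24*c^2 - 32*c - 8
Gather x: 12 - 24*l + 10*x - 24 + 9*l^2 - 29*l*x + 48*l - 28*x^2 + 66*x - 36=9*l^2 + 24*l - 28*x^2 + x*(76 - 29*l) - 48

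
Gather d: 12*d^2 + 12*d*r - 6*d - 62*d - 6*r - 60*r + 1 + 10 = 12*d^2 + d*(12*r - 68) - 66*r + 11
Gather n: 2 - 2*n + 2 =4 - 2*n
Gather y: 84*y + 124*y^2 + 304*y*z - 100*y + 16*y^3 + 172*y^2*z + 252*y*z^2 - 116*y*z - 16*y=16*y^3 + y^2*(172*z + 124) + y*(252*z^2 + 188*z - 32)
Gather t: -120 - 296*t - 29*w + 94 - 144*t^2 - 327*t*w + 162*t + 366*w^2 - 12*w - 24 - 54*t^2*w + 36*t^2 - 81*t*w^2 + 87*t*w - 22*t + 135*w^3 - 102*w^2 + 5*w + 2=t^2*(-54*w - 108) + t*(-81*w^2 - 240*w - 156) + 135*w^3 + 264*w^2 - 36*w - 48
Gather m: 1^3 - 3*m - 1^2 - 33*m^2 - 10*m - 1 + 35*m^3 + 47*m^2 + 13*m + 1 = 35*m^3 + 14*m^2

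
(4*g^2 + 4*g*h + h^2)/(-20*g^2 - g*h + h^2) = (-4*g^2 - 4*g*h - h^2)/(20*g^2 + g*h - h^2)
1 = 1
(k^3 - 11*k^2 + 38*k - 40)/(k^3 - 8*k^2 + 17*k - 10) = (k - 4)/(k - 1)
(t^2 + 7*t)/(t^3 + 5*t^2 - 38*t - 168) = t/(t^2 - 2*t - 24)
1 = 1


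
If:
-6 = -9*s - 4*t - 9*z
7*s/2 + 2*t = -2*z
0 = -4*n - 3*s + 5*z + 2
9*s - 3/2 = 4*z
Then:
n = 533/424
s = 63/106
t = -849/424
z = 51/53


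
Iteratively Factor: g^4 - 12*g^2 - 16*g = (g + 2)*(g^3 - 2*g^2 - 8*g) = g*(g + 2)*(g^2 - 2*g - 8) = g*(g + 2)^2*(g - 4)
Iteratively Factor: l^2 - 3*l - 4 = (l + 1)*(l - 4)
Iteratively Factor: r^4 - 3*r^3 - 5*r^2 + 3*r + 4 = (r - 4)*(r^3 + r^2 - r - 1) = (r - 4)*(r - 1)*(r^2 + 2*r + 1) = (r - 4)*(r - 1)*(r + 1)*(r + 1)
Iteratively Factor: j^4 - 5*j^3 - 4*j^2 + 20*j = (j - 5)*(j^3 - 4*j) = (j - 5)*(j - 2)*(j^2 + 2*j) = (j - 5)*(j - 2)*(j + 2)*(j)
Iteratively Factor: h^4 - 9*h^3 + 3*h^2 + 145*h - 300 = (h - 3)*(h^3 - 6*h^2 - 15*h + 100) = (h - 5)*(h - 3)*(h^2 - h - 20) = (h - 5)^2*(h - 3)*(h + 4)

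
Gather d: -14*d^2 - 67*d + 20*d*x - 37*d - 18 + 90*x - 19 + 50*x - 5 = -14*d^2 + d*(20*x - 104) + 140*x - 42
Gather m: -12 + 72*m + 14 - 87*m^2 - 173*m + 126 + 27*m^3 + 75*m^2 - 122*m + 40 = 27*m^3 - 12*m^2 - 223*m + 168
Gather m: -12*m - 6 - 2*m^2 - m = -2*m^2 - 13*m - 6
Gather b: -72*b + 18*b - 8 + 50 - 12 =30 - 54*b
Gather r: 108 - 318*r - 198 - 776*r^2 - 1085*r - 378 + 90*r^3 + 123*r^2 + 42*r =90*r^3 - 653*r^2 - 1361*r - 468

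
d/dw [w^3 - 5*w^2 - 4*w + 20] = 3*w^2 - 10*w - 4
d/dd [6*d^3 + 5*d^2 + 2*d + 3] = 18*d^2 + 10*d + 2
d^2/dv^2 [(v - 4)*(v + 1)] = 2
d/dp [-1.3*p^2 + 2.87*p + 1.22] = 2.87 - 2.6*p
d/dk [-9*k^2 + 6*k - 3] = 6 - 18*k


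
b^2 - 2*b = b*(b - 2)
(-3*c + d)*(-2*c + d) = 6*c^2 - 5*c*d + d^2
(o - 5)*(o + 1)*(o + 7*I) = o^3 - 4*o^2 + 7*I*o^2 - 5*o - 28*I*o - 35*I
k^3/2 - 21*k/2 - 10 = (k/2 + 1/2)*(k - 5)*(k + 4)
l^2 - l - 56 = (l - 8)*(l + 7)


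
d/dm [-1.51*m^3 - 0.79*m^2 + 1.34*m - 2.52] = -4.53*m^2 - 1.58*m + 1.34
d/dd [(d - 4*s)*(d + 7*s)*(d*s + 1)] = 3*d^2*s + 6*d*s^2 + 2*d - 28*s^3 + 3*s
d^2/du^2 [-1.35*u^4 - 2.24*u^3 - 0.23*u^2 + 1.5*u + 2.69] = -16.2*u^2 - 13.44*u - 0.46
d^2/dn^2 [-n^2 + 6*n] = -2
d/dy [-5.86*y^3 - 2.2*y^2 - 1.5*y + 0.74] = -17.58*y^2 - 4.4*y - 1.5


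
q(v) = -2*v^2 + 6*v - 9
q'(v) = 6 - 4*v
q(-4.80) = -83.88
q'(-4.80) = 25.20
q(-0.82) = -15.26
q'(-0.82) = 9.28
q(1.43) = -4.51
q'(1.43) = 0.28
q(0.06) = -8.65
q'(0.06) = 5.76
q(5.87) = -42.69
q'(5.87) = -17.48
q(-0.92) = -16.21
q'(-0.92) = 9.68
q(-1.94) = -28.17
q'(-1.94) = 13.76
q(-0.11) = -9.68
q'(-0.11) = 6.44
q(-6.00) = -117.00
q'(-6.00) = 30.00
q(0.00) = -9.00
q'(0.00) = 6.00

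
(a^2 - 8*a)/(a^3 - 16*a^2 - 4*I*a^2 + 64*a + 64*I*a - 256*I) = a/(a^2 - 4*a*(2 + I) + 32*I)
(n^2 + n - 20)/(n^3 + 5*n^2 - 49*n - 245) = (n - 4)/(n^2 - 49)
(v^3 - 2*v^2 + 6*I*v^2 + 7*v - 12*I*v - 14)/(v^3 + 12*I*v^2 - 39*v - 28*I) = (v^2 - v*(2 + I) + 2*I)/(v^2 + 5*I*v - 4)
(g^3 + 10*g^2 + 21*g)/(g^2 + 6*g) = (g^2 + 10*g + 21)/(g + 6)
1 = 1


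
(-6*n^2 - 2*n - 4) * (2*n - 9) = -12*n^3 + 50*n^2 + 10*n + 36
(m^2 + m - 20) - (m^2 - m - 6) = 2*m - 14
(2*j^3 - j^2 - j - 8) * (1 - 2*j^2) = -4*j^5 + 2*j^4 + 4*j^3 + 15*j^2 - j - 8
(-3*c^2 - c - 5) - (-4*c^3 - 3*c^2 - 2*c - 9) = 4*c^3 + c + 4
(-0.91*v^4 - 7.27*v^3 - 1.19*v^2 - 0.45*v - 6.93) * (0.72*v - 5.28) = -0.6552*v^5 - 0.4296*v^4 + 37.5288*v^3 + 5.9592*v^2 - 2.6136*v + 36.5904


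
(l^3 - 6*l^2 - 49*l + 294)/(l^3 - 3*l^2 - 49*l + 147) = (l - 6)/(l - 3)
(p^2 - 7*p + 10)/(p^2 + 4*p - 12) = (p - 5)/(p + 6)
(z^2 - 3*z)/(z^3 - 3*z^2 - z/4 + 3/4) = 4*z/(4*z^2 - 1)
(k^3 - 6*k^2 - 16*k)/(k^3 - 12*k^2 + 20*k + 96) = k/(k - 6)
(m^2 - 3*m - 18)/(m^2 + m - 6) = (m - 6)/(m - 2)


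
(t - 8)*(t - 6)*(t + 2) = t^3 - 12*t^2 + 20*t + 96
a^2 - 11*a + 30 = (a - 6)*(a - 5)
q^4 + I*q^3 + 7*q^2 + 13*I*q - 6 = (q - 3*I)*(q + I)^2*(q + 2*I)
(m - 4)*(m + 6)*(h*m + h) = h*m^3 + 3*h*m^2 - 22*h*m - 24*h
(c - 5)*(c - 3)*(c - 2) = c^3 - 10*c^2 + 31*c - 30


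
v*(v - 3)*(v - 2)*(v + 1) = v^4 - 4*v^3 + v^2 + 6*v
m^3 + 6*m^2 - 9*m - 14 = (m - 2)*(m + 1)*(m + 7)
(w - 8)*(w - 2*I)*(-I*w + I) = -I*w^3 - 2*w^2 + 9*I*w^2 + 18*w - 8*I*w - 16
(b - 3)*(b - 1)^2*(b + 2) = b^4 - 3*b^3 - 3*b^2 + 11*b - 6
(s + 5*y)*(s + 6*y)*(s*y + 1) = s^3*y + 11*s^2*y^2 + s^2 + 30*s*y^3 + 11*s*y + 30*y^2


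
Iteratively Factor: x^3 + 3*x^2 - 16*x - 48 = (x + 4)*(x^2 - x - 12) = (x - 4)*(x + 4)*(x + 3)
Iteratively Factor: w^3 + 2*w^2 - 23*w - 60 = (w + 3)*(w^2 - w - 20) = (w + 3)*(w + 4)*(w - 5)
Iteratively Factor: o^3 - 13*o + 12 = (o - 1)*(o^2 + o - 12) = (o - 1)*(o + 4)*(o - 3)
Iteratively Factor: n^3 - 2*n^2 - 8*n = (n - 4)*(n^2 + 2*n) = n*(n - 4)*(n + 2)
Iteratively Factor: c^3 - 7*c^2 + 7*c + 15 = (c + 1)*(c^2 - 8*c + 15) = (c - 5)*(c + 1)*(c - 3)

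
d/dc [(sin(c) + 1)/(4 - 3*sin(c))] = 7*cos(c)/(3*sin(c) - 4)^2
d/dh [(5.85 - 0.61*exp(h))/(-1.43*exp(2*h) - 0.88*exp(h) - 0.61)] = (-0.8723*exp(2*h) + 16.731*exp(h) + 5.5201)*exp(h)/(2.0449*exp(4*h) + 2.5168*exp(3*h) + 2.519*exp(2*h) + 1.0736*exp(h) + 0.3721)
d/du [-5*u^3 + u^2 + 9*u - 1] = -15*u^2 + 2*u + 9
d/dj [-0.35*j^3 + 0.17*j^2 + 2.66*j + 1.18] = -1.05*j^2 + 0.34*j + 2.66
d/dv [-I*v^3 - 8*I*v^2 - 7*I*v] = I*(-3*v^2 - 16*v - 7)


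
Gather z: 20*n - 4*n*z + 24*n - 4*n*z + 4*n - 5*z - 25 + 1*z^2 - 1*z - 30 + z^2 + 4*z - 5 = 48*n + 2*z^2 + z*(-8*n - 2) - 60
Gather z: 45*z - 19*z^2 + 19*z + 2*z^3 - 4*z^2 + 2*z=2*z^3 - 23*z^2 + 66*z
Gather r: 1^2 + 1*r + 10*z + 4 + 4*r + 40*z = 5*r + 50*z + 5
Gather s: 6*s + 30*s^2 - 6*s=30*s^2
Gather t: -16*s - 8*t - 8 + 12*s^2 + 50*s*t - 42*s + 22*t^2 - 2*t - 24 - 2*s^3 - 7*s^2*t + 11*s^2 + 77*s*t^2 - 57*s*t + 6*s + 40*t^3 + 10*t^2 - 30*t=-2*s^3 + 23*s^2 - 52*s + 40*t^3 + t^2*(77*s + 32) + t*(-7*s^2 - 7*s - 40) - 32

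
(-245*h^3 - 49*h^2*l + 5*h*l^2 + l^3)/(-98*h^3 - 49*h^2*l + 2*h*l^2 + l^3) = (5*h + l)/(2*h + l)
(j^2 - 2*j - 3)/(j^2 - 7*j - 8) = (j - 3)/(j - 8)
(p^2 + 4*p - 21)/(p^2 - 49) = (p - 3)/(p - 7)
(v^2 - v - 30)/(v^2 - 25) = (v - 6)/(v - 5)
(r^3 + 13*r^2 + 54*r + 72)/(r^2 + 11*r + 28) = (r^2 + 9*r + 18)/(r + 7)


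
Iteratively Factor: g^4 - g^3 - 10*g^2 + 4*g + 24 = (g + 2)*(g^3 - 3*g^2 - 4*g + 12) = (g - 3)*(g + 2)*(g^2 - 4) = (g - 3)*(g + 2)^2*(g - 2)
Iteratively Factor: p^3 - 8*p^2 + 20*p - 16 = (p - 2)*(p^2 - 6*p + 8) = (p - 4)*(p - 2)*(p - 2)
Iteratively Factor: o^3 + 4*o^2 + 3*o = (o + 3)*(o^2 + o) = o*(o + 3)*(o + 1)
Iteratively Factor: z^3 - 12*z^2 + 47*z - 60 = (z - 5)*(z^2 - 7*z + 12) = (z - 5)*(z - 3)*(z - 4)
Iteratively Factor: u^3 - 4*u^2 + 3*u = (u - 3)*(u^2 - u) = (u - 3)*(u - 1)*(u)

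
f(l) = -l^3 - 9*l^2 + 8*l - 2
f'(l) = -3*l^2 - 18*l + 8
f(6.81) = -680.73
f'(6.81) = -253.71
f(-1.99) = -45.68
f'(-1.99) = 31.94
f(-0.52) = -8.45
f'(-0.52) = 16.55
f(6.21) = -538.88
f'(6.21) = -219.47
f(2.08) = -33.30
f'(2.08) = -42.42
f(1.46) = -12.62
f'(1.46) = -24.67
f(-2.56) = -64.69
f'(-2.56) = 34.42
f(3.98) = -175.77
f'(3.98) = -111.16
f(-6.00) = -158.00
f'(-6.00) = 8.00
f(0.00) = -2.00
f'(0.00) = 8.00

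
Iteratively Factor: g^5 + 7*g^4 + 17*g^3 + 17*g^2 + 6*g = (g + 2)*(g^4 + 5*g^3 + 7*g^2 + 3*g) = (g + 1)*(g + 2)*(g^3 + 4*g^2 + 3*g) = g*(g + 1)*(g + 2)*(g^2 + 4*g + 3) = g*(g + 1)*(g + 2)*(g + 3)*(g + 1)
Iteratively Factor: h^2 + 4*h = (h + 4)*(h)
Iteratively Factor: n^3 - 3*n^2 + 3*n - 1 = (n - 1)*(n^2 - 2*n + 1) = (n - 1)^2*(n - 1)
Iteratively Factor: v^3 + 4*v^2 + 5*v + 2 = (v + 1)*(v^2 + 3*v + 2) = (v + 1)^2*(v + 2)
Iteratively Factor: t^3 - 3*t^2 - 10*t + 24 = (t - 2)*(t^2 - t - 12) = (t - 4)*(t - 2)*(t + 3)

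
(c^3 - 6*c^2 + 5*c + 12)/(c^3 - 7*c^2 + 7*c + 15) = (c - 4)/(c - 5)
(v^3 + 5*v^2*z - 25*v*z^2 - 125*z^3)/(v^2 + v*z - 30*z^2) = (v^2 + 10*v*z + 25*z^2)/(v + 6*z)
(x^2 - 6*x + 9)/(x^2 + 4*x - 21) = (x - 3)/(x + 7)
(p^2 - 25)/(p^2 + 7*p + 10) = (p - 5)/(p + 2)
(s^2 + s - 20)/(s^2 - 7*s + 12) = (s + 5)/(s - 3)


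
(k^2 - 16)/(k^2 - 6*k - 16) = (16 - k^2)/(-k^2 + 6*k + 16)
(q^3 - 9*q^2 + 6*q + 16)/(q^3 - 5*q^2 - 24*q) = (q^2 - q - 2)/(q*(q + 3))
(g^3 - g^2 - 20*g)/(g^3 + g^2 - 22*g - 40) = g/(g + 2)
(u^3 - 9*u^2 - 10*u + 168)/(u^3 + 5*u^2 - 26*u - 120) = (u^2 - 13*u + 42)/(u^2 + u - 30)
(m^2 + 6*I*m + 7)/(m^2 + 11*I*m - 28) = (m - I)/(m + 4*I)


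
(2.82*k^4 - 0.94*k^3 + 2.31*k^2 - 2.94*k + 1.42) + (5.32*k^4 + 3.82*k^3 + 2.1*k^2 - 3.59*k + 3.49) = 8.14*k^4 + 2.88*k^3 + 4.41*k^2 - 6.53*k + 4.91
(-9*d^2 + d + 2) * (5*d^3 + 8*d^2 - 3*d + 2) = -45*d^5 - 67*d^4 + 45*d^3 - 5*d^2 - 4*d + 4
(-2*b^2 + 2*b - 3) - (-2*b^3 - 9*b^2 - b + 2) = 2*b^3 + 7*b^2 + 3*b - 5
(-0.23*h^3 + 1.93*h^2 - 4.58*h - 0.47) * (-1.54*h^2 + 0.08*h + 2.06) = 0.3542*h^5 - 2.9906*h^4 + 6.7338*h^3 + 4.3332*h^2 - 9.4724*h - 0.9682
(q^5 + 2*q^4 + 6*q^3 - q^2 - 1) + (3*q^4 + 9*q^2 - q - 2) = q^5 + 5*q^4 + 6*q^3 + 8*q^2 - q - 3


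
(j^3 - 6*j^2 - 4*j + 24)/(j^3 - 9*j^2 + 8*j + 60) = (j - 2)/(j - 5)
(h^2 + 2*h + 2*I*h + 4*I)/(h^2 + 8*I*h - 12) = (h + 2)/(h + 6*I)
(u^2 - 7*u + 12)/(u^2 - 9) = (u - 4)/(u + 3)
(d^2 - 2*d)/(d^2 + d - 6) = d/(d + 3)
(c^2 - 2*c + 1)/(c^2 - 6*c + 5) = (c - 1)/(c - 5)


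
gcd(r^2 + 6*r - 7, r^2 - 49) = r + 7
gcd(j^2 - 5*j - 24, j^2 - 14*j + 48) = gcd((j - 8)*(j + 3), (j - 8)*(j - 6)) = j - 8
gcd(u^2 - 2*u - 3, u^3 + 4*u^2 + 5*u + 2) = u + 1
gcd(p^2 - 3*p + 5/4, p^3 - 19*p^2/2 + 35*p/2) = p - 5/2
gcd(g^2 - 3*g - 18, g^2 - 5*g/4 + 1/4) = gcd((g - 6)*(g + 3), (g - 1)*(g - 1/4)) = 1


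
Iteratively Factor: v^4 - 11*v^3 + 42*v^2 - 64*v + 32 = (v - 4)*(v^3 - 7*v^2 + 14*v - 8) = (v - 4)^2*(v^2 - 3*v + 2) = (v - 4)^2*(v - 2)*(v - 1)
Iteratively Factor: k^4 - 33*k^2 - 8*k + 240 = (k + 4)*(k^3 - 4*k^2 - 17*k + 60) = (k + 4)^2*(k^2 - 8*k + 15) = (k - 3)*(k + 4)^2*(k - 5)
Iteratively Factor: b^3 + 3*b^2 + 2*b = (b + 2)*(b^2 + b) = b*(b + 2)*(b + 1)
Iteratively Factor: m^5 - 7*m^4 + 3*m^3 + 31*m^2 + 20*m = (m - 5)*(m^4 - 2*m^3 - 7*m^2 - 4*m) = m*(m - 5)*(m^3 - 2*m^2 - 7*m - 4) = m*(m - 5)*(m + 1)*(m^2 - 3*m - 4) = m*(m - 5)*(m + 1)^2*(m - 4)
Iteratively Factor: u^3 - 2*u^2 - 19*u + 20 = (u - 1)*(u^2 - u - 20) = (u - 1)*(u + 4)*(u - 5)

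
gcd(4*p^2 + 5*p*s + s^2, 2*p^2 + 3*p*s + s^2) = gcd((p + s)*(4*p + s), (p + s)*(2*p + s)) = p + s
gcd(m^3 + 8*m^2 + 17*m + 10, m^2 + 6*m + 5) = m^2 + 6*m + 5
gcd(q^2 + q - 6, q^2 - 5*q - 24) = q + 3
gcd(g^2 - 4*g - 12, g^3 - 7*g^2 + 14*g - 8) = 1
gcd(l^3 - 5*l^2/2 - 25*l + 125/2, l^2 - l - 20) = l - 5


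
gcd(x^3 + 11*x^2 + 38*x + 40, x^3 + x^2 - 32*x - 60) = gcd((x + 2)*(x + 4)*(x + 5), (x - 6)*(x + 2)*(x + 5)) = x^2 + 7*x + 10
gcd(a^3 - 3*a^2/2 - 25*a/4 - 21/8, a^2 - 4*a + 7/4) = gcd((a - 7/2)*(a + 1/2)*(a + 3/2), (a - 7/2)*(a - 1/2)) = a - 7/2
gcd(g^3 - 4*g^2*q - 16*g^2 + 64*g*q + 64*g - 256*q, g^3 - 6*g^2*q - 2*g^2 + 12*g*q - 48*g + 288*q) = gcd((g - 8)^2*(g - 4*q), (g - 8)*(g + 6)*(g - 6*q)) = g - 8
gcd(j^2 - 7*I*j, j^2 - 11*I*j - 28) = j - 7*I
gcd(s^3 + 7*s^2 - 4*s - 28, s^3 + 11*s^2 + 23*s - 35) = s + 7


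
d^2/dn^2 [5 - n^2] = -2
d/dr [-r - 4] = -1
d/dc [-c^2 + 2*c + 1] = 2 - 2*c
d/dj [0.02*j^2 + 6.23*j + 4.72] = 0.04*j + 6.23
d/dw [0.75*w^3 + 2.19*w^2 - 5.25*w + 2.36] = 2.25*w^2 + 4.38*w - 5.25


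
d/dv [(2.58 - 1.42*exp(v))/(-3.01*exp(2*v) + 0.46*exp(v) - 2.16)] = (-4.2742*exp(2*v) + 15.5316*exp(v) + 1.8804)*exp(v)/(9.0601*exp(4*v) - 2.7692*exp(3*v) + 13.2148*exp(2*v) - 1.9872*exp(v) + 4.6656)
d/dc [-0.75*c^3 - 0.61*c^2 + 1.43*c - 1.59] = -2.25*c^2 - 1.22*c + 1.43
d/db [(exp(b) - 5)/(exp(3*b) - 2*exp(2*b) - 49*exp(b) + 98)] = ((exp(b) - 5)*(-3*exp(2*b) + 4*exp(b) + 49) + exp(3*b) - 2*exp(2*b) - 49*exp(b) + 98)*exp(b)/(exp(3*b) - 2*exp(2*b) - 49*exp(b) + 98)^2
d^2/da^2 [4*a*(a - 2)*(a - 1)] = 24*a - 24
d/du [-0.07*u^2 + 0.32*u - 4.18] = 0.32 - 0.14*u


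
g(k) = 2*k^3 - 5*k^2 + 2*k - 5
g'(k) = 6*k^2 - 10*k + 2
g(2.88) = 7.06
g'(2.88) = 22.97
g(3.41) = 22.98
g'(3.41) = 37.67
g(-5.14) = -418.97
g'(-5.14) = 211.92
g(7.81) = 658.40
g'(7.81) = 289.88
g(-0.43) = -6.94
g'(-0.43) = 7.41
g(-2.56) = -76.44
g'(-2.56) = 66.92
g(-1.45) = -24.51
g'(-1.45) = 29.12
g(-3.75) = -188.28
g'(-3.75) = 123.88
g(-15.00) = -7910.00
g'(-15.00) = 1502.00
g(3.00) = 10.00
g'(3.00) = 26.00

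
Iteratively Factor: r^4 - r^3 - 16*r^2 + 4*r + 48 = (r - 4)*(r^3 + 3*r^2 - 4*r - 12) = (r - 4)*(r + 2)*(r^2 + r - 6) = (r - 4)*(r + 2)*(r + 3)*(r - 2)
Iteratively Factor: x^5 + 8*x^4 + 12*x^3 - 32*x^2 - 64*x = (x + 4)*(x^4 + 4*x^3 - 4*x^2 - 16*x) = (x + 4)^2*(x^3 - 4*x) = (x + 2)*(x + 4)^2*(x^2 - 2*x) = x*(x + 2)*(x + 4)^2*(x - 2)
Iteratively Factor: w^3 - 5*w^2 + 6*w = (w - 2)*(w^2 - 3*w) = (w - 3)*(w - 2)*(w)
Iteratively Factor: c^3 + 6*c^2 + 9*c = (c)*(c^2 + 6*c + 9) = c*(c + 3)*(c + 3)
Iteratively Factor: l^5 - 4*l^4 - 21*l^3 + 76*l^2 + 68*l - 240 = (l - 2)*(l^4 - 2*l^3 - 25*l^2 + 26*l + 120) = (l - 2)*(l + 2)*(l^3 - 4*l^2 - 17*l + 60) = (l - 5)*(l - 2)*(l + 2)*(l^2 + l - 12) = (l - 5)*(l - 3)*(l - 2)*(l + 2)*(l + 4)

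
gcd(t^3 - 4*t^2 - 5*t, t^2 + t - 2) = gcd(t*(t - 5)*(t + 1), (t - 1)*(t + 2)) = 1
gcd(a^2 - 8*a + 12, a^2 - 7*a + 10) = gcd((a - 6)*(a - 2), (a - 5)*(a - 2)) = a - 2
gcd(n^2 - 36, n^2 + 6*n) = n + 6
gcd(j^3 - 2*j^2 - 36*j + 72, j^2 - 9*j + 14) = j - 2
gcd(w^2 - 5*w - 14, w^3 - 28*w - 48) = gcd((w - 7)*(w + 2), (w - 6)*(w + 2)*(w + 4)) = w + 2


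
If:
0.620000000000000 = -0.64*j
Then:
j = -0.97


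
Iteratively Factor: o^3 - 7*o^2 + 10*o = (o)*(o^2 - 7*o + 10) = o*(o - 5)*(o - 2)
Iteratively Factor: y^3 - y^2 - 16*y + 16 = (y - 1)*(y^2 - 16) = (y - 4)*(y - 1)*(y + 4)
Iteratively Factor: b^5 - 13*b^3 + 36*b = (b - 3)*(b^4 + 3*b^3 - 4*b^2 - 12*b) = (b - 3)*(b - 2)*(b^3 + 5*b^2 + 6*b) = b*(b - 3)*(b - 2)*(b^2 + 5*b + 6) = b*(b - 3)*(b - 2)*(b + 3)*(b + 2)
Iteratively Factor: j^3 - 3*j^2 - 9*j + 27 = (j - 3)*(j^2 - 9) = (j - 3)^2*(j + 3)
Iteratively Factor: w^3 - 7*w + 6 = (w - 2)*(w^2 + 2*w - 3) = (w - 2)*(w - 1)*(w + 3)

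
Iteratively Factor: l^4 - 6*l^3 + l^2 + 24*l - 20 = (l - 2)*(l^3 - 4*l^2 - 7*l + 10) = (l - 2)*(l - 1)*(l^2 - 3*l - 10) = (l - 2)*(l - 1)*(l + 2)*(l - 5)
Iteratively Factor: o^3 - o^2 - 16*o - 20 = (o + 2)*(o^2 - 3*o - 10) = (o - 5)*(o + 2)*(o + 2)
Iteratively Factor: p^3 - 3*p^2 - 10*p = (p + 2)*(p^2 - 5*p) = (p - 5)*(p + 2)*(p)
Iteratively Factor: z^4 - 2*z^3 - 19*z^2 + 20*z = (z)*(z^3 - 2*z^2 - 19*z + 20) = z*(z - 5)*(z^2 + 3*z - 4) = z*(z - 5)*(z - 1)*(z + 4)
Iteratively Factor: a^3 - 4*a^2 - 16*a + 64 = (a - 4)*(a^2 - 16) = (a - 4)*(a + 4)*(a - 4)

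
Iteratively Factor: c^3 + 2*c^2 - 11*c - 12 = (c + 1)*(c^2 + c - 12) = (c - 3)*(c + 1)*(c + 4)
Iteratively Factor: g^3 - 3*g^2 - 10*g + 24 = (g + 3)*(g^2 - 6*g + 8) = (g - 2)*(g + 3)*(g - 4)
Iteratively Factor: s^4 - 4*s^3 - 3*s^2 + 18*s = (s)*(s^3 - 4*s^2 - 3*s + 18) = s*(s - 3)*(s^2 - s - 6) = s*(s - 3)^2*(s + 2)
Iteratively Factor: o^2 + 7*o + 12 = (o + 3)*(o + 4)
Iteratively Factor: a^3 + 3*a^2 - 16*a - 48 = (a + 4)*(a^2 - a - 12) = (a + 3)*(a + 4)*(a - 4)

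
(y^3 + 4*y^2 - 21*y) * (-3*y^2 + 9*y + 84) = -3*y^5 - 3*y^4 + 183*y^3 + 147*y^2 - 1764*y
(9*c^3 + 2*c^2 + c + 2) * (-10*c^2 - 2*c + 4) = -90*c^5 - 38*c^4 + 22*c^3 - 14*c^2 + 8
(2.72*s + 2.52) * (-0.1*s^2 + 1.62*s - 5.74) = -0.272*s^3 + 4.1544*s^2 - 11.5304*s - 14.4648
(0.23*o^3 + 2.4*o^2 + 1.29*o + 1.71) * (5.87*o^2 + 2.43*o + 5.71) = 1.3501*o^5 + 14.6469*o^4 + 14.7176*o^3 + 26.8764*o^2 + 11.5212*o + 9.7641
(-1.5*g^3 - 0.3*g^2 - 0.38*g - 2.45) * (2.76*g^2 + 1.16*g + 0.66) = -4.14*g^5 - 2.568*g^4 - 2.3868*g^3 - 7.4008*g^2 - 3.0928*g - 1.617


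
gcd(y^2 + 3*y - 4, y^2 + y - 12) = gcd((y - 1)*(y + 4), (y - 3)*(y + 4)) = y + 4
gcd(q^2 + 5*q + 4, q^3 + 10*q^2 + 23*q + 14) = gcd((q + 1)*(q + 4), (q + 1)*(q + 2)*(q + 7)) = q + 1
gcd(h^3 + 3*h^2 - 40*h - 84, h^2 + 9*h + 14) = h^2 + 9*h + 14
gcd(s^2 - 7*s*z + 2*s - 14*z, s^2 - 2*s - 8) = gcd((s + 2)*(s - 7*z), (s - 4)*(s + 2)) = s + 2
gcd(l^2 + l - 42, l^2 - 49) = l + 7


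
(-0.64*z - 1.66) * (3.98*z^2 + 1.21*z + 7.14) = -2.5472*z^3 - 7.3812*z^2 - 6.5782*z - 11.8524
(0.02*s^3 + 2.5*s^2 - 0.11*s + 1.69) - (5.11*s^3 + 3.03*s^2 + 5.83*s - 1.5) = -5.09*s^3 - 0.53*s^2 - 5.94*s + 3.19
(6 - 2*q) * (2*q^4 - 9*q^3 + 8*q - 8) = -4*q^5 + 30*q^4 - 54*q^3 - 16*q^2 + 64*q - 48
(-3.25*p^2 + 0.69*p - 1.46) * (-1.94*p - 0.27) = 6.305*p^3 - 0.4611*p^2 + 2.6461*p + 0.3942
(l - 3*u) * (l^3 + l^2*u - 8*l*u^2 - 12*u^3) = l^4 - 2*l^3*u - 11*l^2*u^2 + 12*l*u^3 + 36*u^4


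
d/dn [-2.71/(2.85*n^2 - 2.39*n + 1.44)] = (15.447*n - 6.4769)/(2.85*n^2 - 2.39*n + 1.44)^2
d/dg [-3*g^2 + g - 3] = 1 - 6*g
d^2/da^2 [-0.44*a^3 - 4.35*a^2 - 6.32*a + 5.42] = -2.64*a - 8.7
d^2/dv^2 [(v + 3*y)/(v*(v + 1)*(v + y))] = 2*(-v^2*(v + 1)^2*(v + y) + v^2*(v + 1)^2*(v + 3*y) - v^2*(v + 1)*(v + y)^2 + v^2*(v + 1)*(v + y)*(v + 3*y) + v^2*(v + y)^2*(v + 3*y) - v*(v + 1)^2*(v + y)^2 + v*(v + 1)^2*(v + y)*(v + 3*y) + v*(v + 1)*(v + y)^2*(v + 3*y) + (v + 1)^2*(v + y)^2*(v + 3*y))/(v^3*(v + 1)^3*(v + y)^3)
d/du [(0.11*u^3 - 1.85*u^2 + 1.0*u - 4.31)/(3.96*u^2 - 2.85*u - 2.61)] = (0.4356*u^4 - 0.627000000000001*u^3 + 0.451200000000002*u^2 + 43.7922*u - 14.8935)/(15.6816*u^4 - 22.572*u^3 - 12.5487*u^2 + 14.877*u + 6.8121)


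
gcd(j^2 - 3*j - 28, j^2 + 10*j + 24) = j + 4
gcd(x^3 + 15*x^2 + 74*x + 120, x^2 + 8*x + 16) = x + 4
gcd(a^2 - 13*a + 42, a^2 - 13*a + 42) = a^2 - 13*a + 42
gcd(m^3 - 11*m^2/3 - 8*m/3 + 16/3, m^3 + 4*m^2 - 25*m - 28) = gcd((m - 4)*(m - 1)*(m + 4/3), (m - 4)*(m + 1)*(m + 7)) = m - 4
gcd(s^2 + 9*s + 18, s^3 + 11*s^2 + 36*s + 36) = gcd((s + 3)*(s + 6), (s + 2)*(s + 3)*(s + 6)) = s^2 + 9*s + 18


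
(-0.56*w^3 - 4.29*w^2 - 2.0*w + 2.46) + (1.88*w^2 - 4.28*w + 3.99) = -0.56*w^3 - 2.41*w^2 - 6.28*w + 6.45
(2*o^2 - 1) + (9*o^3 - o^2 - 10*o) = 9*o^3 + o^2 - 10*o - 1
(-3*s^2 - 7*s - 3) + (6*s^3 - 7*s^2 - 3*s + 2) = 6*s^3 - 10*s^2 - 10*s - 1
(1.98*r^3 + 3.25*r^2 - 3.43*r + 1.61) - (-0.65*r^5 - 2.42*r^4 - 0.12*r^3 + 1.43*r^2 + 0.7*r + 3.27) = 0.65*r^5 + 2.42*r^4 + 2.1*r^3 + 1.82*r^2 - 4.13*r - 1.66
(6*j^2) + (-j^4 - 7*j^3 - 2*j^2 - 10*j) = -j^4 - 7*j^3 + 4*j^2 - 10*j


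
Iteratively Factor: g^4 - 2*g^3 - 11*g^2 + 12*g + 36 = (g + 2)*(g^3 - 4*g^2 - 3*g + 18) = (g - 3)*(g + 2)*(g^2 - g - 6) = (g - 3)*(g + 2)^2*(g - 3)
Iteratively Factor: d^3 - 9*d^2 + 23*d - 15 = (d - 1)*(d^2 - 8*d + 15) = (d - 5)*(d - 1)*(d - 3)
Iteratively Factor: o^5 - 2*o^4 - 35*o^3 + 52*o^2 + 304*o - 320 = (o - 5)*(o^4 + 3*o^3 - 20*o^2 - 48*o + 64) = (o - 5)*(o - 4)*(o^3 + 7*o^2 + 8*o - 16) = (o - 5)*(o - 4)*(o - 1)*(o^2 + 8*o + 16) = (o - 5)*(o - 4)*(o - 1)*(o + 4)*(o + 4)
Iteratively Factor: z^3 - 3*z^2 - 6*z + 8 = (z - 4)*(z^2 + z - 2) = (z - 4)*(z - 1)*(z + 2)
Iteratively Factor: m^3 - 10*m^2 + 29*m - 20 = (m - 5)*(m^2 - 5*m + 4) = (m - 5)*(m - 1)*(m - 4)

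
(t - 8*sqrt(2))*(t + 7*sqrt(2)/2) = t^2 - 9*sqrt(2)*t/2 - 56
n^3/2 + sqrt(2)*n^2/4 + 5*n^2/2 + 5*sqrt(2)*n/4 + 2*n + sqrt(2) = (n/2 + 1/2)*(n + 4)*(n + sqrt(2)/2)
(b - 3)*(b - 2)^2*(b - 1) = b^4 - 8*b^3 + 23*b^2 - 28*b + 12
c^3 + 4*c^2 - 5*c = c*(c - 1)*(c + 5)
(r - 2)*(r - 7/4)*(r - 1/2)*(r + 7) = r^4 + 11*r^3/4 - 195*r^2/8 + 287*r/8 - 49/4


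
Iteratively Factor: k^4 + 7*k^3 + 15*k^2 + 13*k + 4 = (k + 1)*(k^3 + 6*k^2 + 9*k + 4) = (k + 1)^2*(k^2 + 5*k + 4) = (k + 1)^3*(k + 4)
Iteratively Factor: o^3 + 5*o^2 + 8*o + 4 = (o + 1)*(o^2 + 4*o + 4) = (o + 1)*(o + 2)*(o + 2)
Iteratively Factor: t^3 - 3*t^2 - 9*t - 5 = (t + 1)*(t^2 - 4*t - 5) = (t - 5)*(t + 1)*(t + 1)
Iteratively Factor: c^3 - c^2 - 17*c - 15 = (c - 5)*(c^2 + 4*c + 3) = (c - 5)*(c + 1)*(c + 3)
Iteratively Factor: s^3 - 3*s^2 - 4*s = (s)*(s^2 - 3*s - 4) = s*(s + 1)*(s - 4)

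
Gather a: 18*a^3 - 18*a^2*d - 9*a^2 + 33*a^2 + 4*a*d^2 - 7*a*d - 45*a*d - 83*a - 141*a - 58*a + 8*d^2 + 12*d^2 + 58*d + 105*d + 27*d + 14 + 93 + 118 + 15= 18*a^3 + a^2*(24 - 18*d) + a*(4*d^2 - 52*d - 282) + 20*d^2 + 190*d + 240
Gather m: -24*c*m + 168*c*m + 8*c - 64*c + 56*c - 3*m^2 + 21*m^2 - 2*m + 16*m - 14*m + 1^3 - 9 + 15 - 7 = 144*c*m + 18*m^2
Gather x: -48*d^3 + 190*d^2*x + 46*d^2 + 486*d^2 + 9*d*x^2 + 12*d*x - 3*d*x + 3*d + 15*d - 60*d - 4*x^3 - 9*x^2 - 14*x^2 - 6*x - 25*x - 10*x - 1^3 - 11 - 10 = -48*d^3 + 532*d^2 - 42*d - 4*x^3 + x^2*(9*d - 23) + x*(190*d^2 + 9*d - 41) - 22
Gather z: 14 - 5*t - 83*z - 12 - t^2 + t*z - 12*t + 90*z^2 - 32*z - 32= -t^2 - 17*t + 90*z^2 + z*(t - 115) - 30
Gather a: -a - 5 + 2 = -a - 3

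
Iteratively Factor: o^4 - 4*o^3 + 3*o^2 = (o)*(o^3 - 4*o^2 + 3*o) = o^2*(o^2 - 4*o + 3) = o^2*(o - 3)*(o - 1)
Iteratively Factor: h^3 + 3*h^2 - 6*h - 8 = (h + 4)*(h^2 - h - 2) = (h - 2)*(h + 4)*(h + 1)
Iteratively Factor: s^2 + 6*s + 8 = (s + 4)*(s + 2)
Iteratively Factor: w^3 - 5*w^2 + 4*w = (w)*(w^2 - 5*w + 4) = w*(w - 1)*(w - 4)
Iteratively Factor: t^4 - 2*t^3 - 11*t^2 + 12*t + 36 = (t - 3)*(t^3 + t^2 - 8*t - 12) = (t - 3)^2*(t^2 + 4*t + 4) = (t - 3)^2*(t + 2)*(t + 2)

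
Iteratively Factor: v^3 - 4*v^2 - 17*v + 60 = (v + 4)*(v^2 - 8*v + 15) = (v - 5)*(v + 4)*(v - 3)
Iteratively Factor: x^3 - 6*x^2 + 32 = (x - 4)*(x^2 - 2*x - 8) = (x - 4)^2*(x + 2)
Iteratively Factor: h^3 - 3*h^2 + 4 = (h + 1)*(h^2 - 4*h + 4) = (h - 2)*(h + 1)*(h - 2)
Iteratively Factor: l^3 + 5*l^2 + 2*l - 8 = (l + 4)*(l^2 + l - 2) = (l - 1)*(l + 4)*(l + 2)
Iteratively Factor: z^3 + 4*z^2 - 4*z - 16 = (z + 4)*(z^2 - 4) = (z - 2)*(z + 4)*(z + 2)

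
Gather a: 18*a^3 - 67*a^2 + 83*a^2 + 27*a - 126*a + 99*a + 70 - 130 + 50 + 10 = 18*a^3 + 16*a^2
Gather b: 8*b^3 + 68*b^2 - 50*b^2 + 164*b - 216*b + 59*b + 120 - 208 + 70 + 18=8*b^3 + 18*b^2 + 7*b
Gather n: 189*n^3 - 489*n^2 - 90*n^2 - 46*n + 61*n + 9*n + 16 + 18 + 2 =189*n^3 - 579*n^2 + 24*n + 36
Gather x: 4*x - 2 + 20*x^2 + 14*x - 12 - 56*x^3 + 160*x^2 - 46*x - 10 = -56*x^3 + 180*x^2 - 28*x - 24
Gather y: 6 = 6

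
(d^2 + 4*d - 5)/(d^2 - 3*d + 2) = (d + 5)/(d - 2)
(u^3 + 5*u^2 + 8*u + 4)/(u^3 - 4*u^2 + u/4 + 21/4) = 4*(u^2 + 4*u + 4)/(4*u^2 - 20*u + 21)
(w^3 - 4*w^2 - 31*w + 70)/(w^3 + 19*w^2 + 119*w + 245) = (w^2 - 9*w + 14)/(w^2 + 14*w + 49)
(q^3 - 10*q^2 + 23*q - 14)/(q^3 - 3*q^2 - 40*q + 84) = (q - 1)/(q + 6)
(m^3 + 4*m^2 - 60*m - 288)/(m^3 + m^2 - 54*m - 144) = (m + 6)/(m + 3)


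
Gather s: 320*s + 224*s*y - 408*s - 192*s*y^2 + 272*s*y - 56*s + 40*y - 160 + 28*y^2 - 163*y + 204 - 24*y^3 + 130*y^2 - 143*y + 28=s*(-192*y^2 + 496*y - 144) - 24*y^3 + 158*y^2 - 266*y + 72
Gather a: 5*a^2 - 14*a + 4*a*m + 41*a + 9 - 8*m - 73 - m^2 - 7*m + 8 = 5*a^2 + a*(4*m + 27) - m^2 - 15*m - 56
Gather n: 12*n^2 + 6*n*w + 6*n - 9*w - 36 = 12*n^2 + n*(6*w + 6) - 9*w - 36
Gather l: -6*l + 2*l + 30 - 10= 20 - 4*l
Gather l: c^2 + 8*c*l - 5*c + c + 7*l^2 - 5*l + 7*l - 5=c^2 - 4*c + 7*l^2 + l*(8*c + 2) - 5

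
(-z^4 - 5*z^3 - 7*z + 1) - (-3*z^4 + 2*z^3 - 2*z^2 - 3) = 2*z^4 - 7*z^3 + 2*z^2 - 7*z + 4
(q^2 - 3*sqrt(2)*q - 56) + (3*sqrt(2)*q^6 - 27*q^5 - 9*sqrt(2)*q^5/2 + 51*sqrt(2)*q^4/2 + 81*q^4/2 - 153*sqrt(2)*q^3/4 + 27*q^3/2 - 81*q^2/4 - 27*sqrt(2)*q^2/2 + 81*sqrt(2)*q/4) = 3*sqrt(2)*q^6 - 27*q^5 - 9*sqrt(2)*q^5/2 + 51*sqrt(2)*q^4/2 + 81*q^4/2 - 153*sqrt(2)*q^3/4 + 27*q^3/2 - 77*q^2/4 - 27*sqrt(2)*q^2/2 + 69*sqrt(2)*q/4 - 56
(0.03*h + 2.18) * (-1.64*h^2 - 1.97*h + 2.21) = -0.0492*h^3 - 3.6343*h^2 - 4.2283*h + 4.8178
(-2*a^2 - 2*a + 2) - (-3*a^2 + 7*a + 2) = a^2 - 9*a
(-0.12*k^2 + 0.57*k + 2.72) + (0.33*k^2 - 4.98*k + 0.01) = 0.21*k^2 - 4.41*k + 2.73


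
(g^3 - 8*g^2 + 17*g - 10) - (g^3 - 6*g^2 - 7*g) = -2*g^2 + 24*g - 10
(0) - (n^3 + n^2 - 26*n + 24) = -n^3 - n^2 + 26*n - 24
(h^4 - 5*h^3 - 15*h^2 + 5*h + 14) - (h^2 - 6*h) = h^4 - 5*h^3 - 16*h^2 + 11*h + 14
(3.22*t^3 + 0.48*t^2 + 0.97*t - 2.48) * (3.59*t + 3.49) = 11.5598*t^4 + 12.961*t^3 + 5.1575*t^2 - 5.5179*t - 8.6552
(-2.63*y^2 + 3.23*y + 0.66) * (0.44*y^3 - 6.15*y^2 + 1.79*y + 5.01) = -1.1572*y^5 + 17.5957*y^4 - 24.2818*y^3 - 11.4536*y^2 + 17.3637*y + 3.3066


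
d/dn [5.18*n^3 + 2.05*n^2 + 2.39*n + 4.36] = 15.54*n^2 + 4.1*n + 2.39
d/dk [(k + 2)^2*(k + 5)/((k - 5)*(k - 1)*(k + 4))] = (-11*k^4 - 86*k^3 - 123*k^2 + 440*k + 860)/(k^6 - 4*k^5 - 34*k^4 + 116*k^3 + 281*k^2 - 760*k + 400)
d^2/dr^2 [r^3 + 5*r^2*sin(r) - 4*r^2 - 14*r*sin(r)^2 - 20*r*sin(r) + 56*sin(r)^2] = -5*r^2*sin(r) + 20*sqrt(2)*r*sin(r + pi/4) - 28*r*cos(2*r) + 6*r + 10*sin(r) - 28*sin(2*r) - 40*cos(r) + 112*cos(2*r) - 8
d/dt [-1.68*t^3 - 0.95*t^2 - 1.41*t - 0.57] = -5.04*t^2 - 1.9*t - 1.41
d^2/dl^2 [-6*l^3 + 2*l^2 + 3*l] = 4 - 36*l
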